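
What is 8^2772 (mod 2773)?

8^1 ≡ 8 (mod 2773)
8^2 ≡ 8^2 = 64 ≡ 64 (mod 2773)
8^4 ≡ 64^2 = 4096 ≡ 1323 (mod 2773)
8^8 ≡ 1323^2 = 1750329 ≡ 566 (mod 2773)
8^16 ≡ 566^2 = 320356 ≡ 1461 (mod 2773)
8^32 ≡ 1461^2 = 2134521 ≡ 2084 (mod 2773)
8^64 ≡ 2084^2 = 4343056 ≡ 538 (mod 2773)
8^128 ≡ 538^2 = 289444 ≡ 1052 (mod 2773)
8^256 ≡ 1052^2 = 1106704 ≡ 277 (mod 2773)
8^512 ≡ 277^2 = 76729 ≡ 1858 (mod 2773)
8^1024 ≡ 1858^2 = 3452164 ≡ 2552 (mod 2773)
8^2048 ≡ 2552^2 = 6512704 ≡ 1700 (mod 2773)
2772 = 2048 + 512 + 128 + 64 + 16 + 4 in binary powers of 2.
So 8^2772 ≡ 1700 · 1858 · 1052 · 538 · 1461 · 1323 ≡ 1941 (mod 2773).
Since 1941 ≠ 1, base 8 is a Fermat witness: 2773 is composite.

1941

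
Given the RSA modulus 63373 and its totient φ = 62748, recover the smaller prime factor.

127

φ(n) = (p−1)(q−1) = n − (p+q) + 1, so p + q = 63373 − 62748 + 1 = 626.
p and q are the roots of t² − 626t + 63373 = 0.
Discriminant: 626² − 4·63373 = 391876 − 253492 = 138384; √138384 = 372.
q = (626 − 372)/2 = 127, p = (626 + 372)/2 = 499.
Check: 127 · 499 = 63373.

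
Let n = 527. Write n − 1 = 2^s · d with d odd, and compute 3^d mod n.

527 − 1 = 526 = 2^1 · 263, so d = 263.
3^1 ≡ 3 (mod 527)
3^2 ≡ 3^2 = 9 ≡ 9 (mod 527)
3^4 ≡ 9^2 = 81 ≡ 81 (mod 527)
3^8 ≡ 81^2 = 6561 ≡ 237 (mod 527)
3^16 ≡ 237^2 = 56169 ≡ 307 (mod 527)
3^32 ≡ 307^2 = 94249 ≡ 443 (mod 527)
3^64 ≡ 443^2 = 196249 ≡ 205 (mod 527)
3^128 ≡ 205^2 = 42025 ≡ 392 (mod 527)
3^256 ≡ 392^2 = 153664 ≡ 307 (mod 527)
263 = 256 + 4 + 2 + 1 in binary powers of 2.
So 3^263 ≡ 307 · 81 · 9 · 3 ≡ 11 (mod 527).
Squaring chain: 11; never reaches −1, so base 3 is a Miller–Rabin witness that 527 is composite.

11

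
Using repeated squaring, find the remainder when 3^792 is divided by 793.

3^1 ≡ 3 (mod 793)
3^2 ≡ 3^2 = 9 ≡ 9 (mod 793)
3^4 ≡ 9^2 = 81 ≡ 81 (mod 793)
3^8 ≡ 81^2 = 6561 ≡ 217 (mod 793)
3^16 ≡ 217^2 = 47089 ≡ 302 (mod 793)
3^32 ≡ 302^2 = 91204 ≡ 9 (mod 793)
3^64 ≡ 9^2 = 81 ≡ 81 (mod 793)
3^128 ≡ 81^2 = 6561 ≡ 217 (mod 793)
3^256 ≡ 217^2 = 47089 ≡ 302 (mod 793)
3^512 ≡ 302^2 = 91204 ≡ 9 (mod 793)
792 = 512 + 256 + 16 + 8 in binary powers of 2.
So 3^792 ≡ 9 · 302 · 302 · 217 ≡ 131 (mod 793).
Since 131 ≠ 1, base 3 is a Fermat witness: 793 is composite.

131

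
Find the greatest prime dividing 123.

41

123 = 3 · 41
41 is prime.
So 123 = 3 · 41; the largest prime factor is 41.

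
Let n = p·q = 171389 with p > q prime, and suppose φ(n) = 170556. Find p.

467

φ(n) = (p−1)(q−1) = n − (p+q) + 1, so p + q = 171389 − 170556 + 1 = 834.
p and q are the roots of t² − 834t + 171389 = 0.
Discriminant: 834² − 4·171389 = 695556 − 685556 = 10000; √10000 = 100.
q = (834 − 100)/2 = 367, p = (834 + 100)/2 = 467.
Check: 367 · 467 = 171389.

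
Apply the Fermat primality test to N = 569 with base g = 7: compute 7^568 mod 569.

1

7^1 ≡ 7 (mod 569)
7^2 ≡ 7^2 = 49 ≡ 49 (mod 569)
7^4 ≡ 49^2 = 2401 ≡ 125 (mod 569)
7^8 ≡ 125^2 = 15625 ≡ 262 (mod 569)
7^16 ≡ 262^2 = 68644 ≡ 364 (mod 569)
7^32 ≡ 364^2 = 132496 ≡ 488 (mod 569)
7^64 ≡ 488^2 = 238144 ≡ 302 (mod 569)
7^128 ≡ 302^2 = 91204 ≡ 164 (mod 569)
7^256 ≡ 164^2 = 26896 ≡ 153 (mod 569)
7^512 ≡ 153^2 = 23409 ≡ 80 (mod 569)
568 = 512 + 32 + 16 + 8 in binary powers of 2.
So 7^568 ≡ 80 · 488 · 364 · 262 ≡ 1 (mod 569).
Since the result is 1, base 7 gives no evidence that 569 is composite.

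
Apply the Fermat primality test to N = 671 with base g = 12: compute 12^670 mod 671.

474

12^1 ≡ 12 (mod 671)
12^2 ≡ 12^2 = 144 ≡ 144 (mod 671)
12^4 ≡ 144^2 = 20736 ≡ 606 (mod 671)
12^8 ≡ 606^2 = 367236 ≡ 199 (mod 671)
12^16 ≡ 199^2 = 39601 ≡ 12 (mod 671)
12^32 ≡ 12^2 = 144 ≡ 144 (mod 671)
12^64 ≡ 144^2 = 20736 ≡ 606 (mod 671)
12^128 ≡ 606^2 = 367236 ≡ 199 (mod 671)
12^256 ≡ 199^2 = 39601 ≡ 12 (mod 671)
12^512 ≡ 12^2 = 144 ≡ 144 (mod 671)
670 = 512 + 128 + 16 + 8 + 4 + 2 in binary powers of 2.
So 12^670 ≡ 144 · 199 · 12 · 199 · 606 · 144 ≡ 474 (mod 671).
Since 474 ≠ 1, base 12 is a Fermat witness: 671 is composite.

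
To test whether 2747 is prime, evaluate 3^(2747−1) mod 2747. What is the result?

91

3^1 ≡ 3 (mod 2747)
3^2 ≡ 3^2 = 9 ≡ 9 (mod 2747)
3^4 ≡ 9^2 = 81 ≡ 81 (mod 2747)
3^8 ≡ 81^2 = 6561 ≡ 1067 (mod 2747)
3^16 ≡ 1067^2 = 1138489 ≡ 1231 (mod 2747)
3^32 ≡ 1231^2 = 1515361 ≡ 1764 (mod 2747)
3^64 ≡ 1764^2 = 3111696 ≡ 2092 (mod 2747)
3^128 ≡ 2092^2 = 4376464 ≡ 493 (mod 2747)
3^256 ≡ 493^2 = 243049 ≡ 1313 (mod 2747)
3^512 ≡ 1313^2 = 1723969 ≡ 1600 (mod 2747)
3^1024 ≡ 1600^2 = 2560000 ≡ 2543 (mod 2747)
3^2048 ≡ 2543^2 = 6466849 ≡ 411 (mod 2747)
2746 = 2048 + 512 + 128 + 32 + 16 + 8 + 2 in binary powers of 2.
So 3^2746 ≡ 411 · 1600 · 493 · 1764 · 1231 · 1067 · 9 ≡ 91 (mod 2747).
Since 91 ≠ 1, base 3 is a Fermat witness: 2747 is composite.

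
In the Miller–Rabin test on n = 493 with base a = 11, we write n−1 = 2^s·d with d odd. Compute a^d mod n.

97

493 − 1 = 492 = 2^2 · 123, so d = 123.
11^1 ≡ 11 (mod 493)
11^2 ≡ 11^2 = 121 ≡ 121 (mod 493)
11^4 ≡ 121^2 = 14641 ≡ 344 (mod 493)
11^8 ≡ 344^2 = 118336 ≡ 16 (mod 493)
11^16 ≡ 16^2 = 256 ≡ 256 (mod 493)
11^32 ≡ 256^2 = 65536 ≡ 460 (mod 493)
11^64 ≡ 460^2 = 211600 ≡ 103 (mod 493)
123 = 64 + 32 + 16 + 8 + 2 + 1 in binary powers of 2.
So 11^123 ≡ 103 · 460 · 256 · 16 · 121 · 11 ≡ 97 (mod 493).
Squaring chain: 97 → 42; never reaches −1, so base 11 is a Miller–Rabin witness that 493 is composite.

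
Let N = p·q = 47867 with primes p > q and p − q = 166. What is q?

151

Since p = q + 166, we have 47867 = q(q + 166), so q² + 166q − 47867 = 0.
Discriminant: 166² + 4·47867 = 27556 + 191468 = 219024; √219024 = 468.
q = (−166 + 468)/2 = 151, and p = q + 166 = 317.
Check: 151 · 317 = 47867.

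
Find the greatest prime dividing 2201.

71

2201 = 31 · 71
71 is prime.
So 2201 = 31 · 71; the largest prime factor is 71.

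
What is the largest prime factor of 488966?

488966 = 2 · 244483
244483 = 41 · 5963
5963 = 67 · 89
89 is prime.
So 488966 = 2 · 41 · 67 · 89; the largest prime factor is 89.

89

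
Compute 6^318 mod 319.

103

6^1 ≡ 6 (mod 319)
6^2 ≡ 6^2 = 36 ≡ 36 (mod 319)
6^4 ≡ 36^2 = 1296 ≡ 20 (mod 319)
6^8 ≡ 20^2 = 400 ≡ 81 (mod 319)
6^16 ≡ 81^2 = 6561 ≡ 181 (mod 319)
6^32 ≡ 181^2 = 32761 ≡ 223 (mod 319)
6^64 ≡ 223^2 = 49729 ≡ 284 (mod 319)
6^128 ≡ 284^2 = 80656 ≡ 268 (mod 319)
6^256 ≡ 268^2 = 71824 ≡ 49 (mod 319)
318 = 256 + 32 + 16 + 8 + 4 + 2 in binary powers of 2.
So 6^318 ≡ 49 · 223 · 181 · 81 · 20 · 36 ≡ 103 (mod 319).
Since 103 ≠ 1, base 6 is a Fermat witness: 319 is composite.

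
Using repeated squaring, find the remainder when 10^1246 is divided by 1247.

10^1 ≡ 10 (mod 1247)
10^2 ≡ 10^2 = 100 ≡ 100 (mod 1247)
10^4 ≡ 100^2 = 10000 ≡ 24 (mod 1247)
10^8 ≡ 24^2 = 576 ≡ 576 (mod 1247)
10^16 ≡ 576^2 = 331776 ≡ 74 (mod 1247)
10^32 ≡ 74^2 = 5476 ≡ 488 (mod 1247)
10^64 ≡ 488^2 = 238144 ≡ 1214 (mod 1247)
10^128 ≡ 1214^2 = 1473796 ≡ 1089 (mod 1247)
10^256 ≡ 1089^2 = 1185921 ≡ 24 (mod 1247)
10^512 ≡ 24^2 = 576 ≡ 576 (mod 1247)
10^1024 ≡ 576^2 = 331776 ≡ 74 (mod 1247)
1246 = 1024 + 128 + 64 + 16 + 8 + 4 + 2 in binary powers of 2.
So 10^1246 ≡ 74 · 1089 · 1214 · 74 · 576 · 24 · 100 ≡ 608 (mod 1247).
Since 608 ≠ 1, base 10 is a Fermat witness: 1247 is composite.

608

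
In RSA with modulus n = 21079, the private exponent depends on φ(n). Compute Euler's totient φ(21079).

Factor: 21079 = 107 · 197.
φ(21079) = (107−1) · (197−1) = 106 · 196 = 20776.

20776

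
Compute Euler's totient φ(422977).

393024

Factor: 422977 = 17 · 139 · 179.
φ(422977) = (17−1) · (139−1) · (179−1) = 16 · 138 · 178 = 393024.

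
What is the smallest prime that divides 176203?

176203 is odd.
Digit sum 19, not divisible by 3.
Ends in 3: not divisible by 5.
7: 176203 = 7·25171 + 6
11: 176203 = 11·16018 + 5
13: 176203 = 13·13554 + 1
17: 176203 = 17·10364 + 15
19: 176203 = 19·9273 + 16
23: 176203 = 23·7661

23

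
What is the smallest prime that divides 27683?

19

27683 is odd.
Digit sum 26, not divisible by 3.
Ends in 3: not divisible by 5.
7: 27683 = 7·3954 + 5
11: 27683 = 11·2516 + 7
13: 27683 = 13·2129 + 6
17: 27683 = 17·1628 + 7
19: 27683 = 19·1457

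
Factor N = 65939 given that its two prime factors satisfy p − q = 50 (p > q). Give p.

Since p = q + 50, we have 65939 = q(q + 50), so q² + 50q − 65939 = 0.
Discriminant: 50² + 4·65939 = 2500 + 263756 = 266256; √266256 = 516.
q = (−50 + 516)/2 = 233, and p = q + 50 = 283.
Check: 233 · 283 = 65939.

283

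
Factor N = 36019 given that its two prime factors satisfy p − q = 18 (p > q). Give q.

181

Since p = q + 18, we have 36019 = q(q + 18), so q² + 18q − 36019 = 0.
Discriminant: 18² + 4·36019 = 324 + 144076 = 144400; √144400 = 380.
q = (−18 + 380)/2 = 181, and p = q + 18 = 199.
Check: 181 · 199 = 36019.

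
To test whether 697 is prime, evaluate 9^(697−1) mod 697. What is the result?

1

9^1 ≡ 9 (mod 697)
9^2 ≡ 9^2 = 81 ≡ 81 (mod 697)
9^4 ≡ 81^2 = 6561 ≡ 288 (mod 697)
9^8 ≡ 288^2 = 82944 ≡ 1 (mod 697)
9^16 ≡ 1^2 = 1 ≡ 1 (mod 697)
9^32 ≡ 1^2 = 1 ≡ 1 (mod 697)
9^64 ≡ 1^2 = 1 ≡ 1 (mod 697)
9^128 ≡ 1^2 = 1 ≡ 1 (mod 697)
9^256 ≡ 1^2 = 1 ≡ 1 (mod 697)
9^512 ≡ 1^2 = 1 ≡ 1 (mod 697)
696 = 512 + 128 + 32 + 16 + 8 in binary powers of 2.
So 9^696 ≡ 1 · 1 · 1 · 1 · 1 ≡ 1 (mod 697).
Since the result is 1, base 9 gives no evidence that 697 is composite.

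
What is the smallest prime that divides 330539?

330539 is odd.
Digit sum 23, not divisible by 3.
Ends in 9: not divisible by 5.
7: 330539 = 7·47219 + 6
11: 330539 = 11·30049

11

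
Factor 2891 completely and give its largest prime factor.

2891 = 7 · 413
413 = 7 · 59
59 is prime.
So 2891 = 7^2 · 59; the largest prime factor is 59.

59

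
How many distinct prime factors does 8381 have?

8381 = 17^2 · 29
8381 = 17^2 · 29, which has 2 distinct prime factors.

2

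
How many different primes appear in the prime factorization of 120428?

5

120428 = 2^2 · 30107
30107 = 7 · 4301
4301 = 11 · 391
391 = 17 · 23
120428 = 2^2 · 7 · 11 · 17 · 23, which has 5 distinct prime factors.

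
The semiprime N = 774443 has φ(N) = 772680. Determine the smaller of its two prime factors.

φ(n) = (p−1)(q−1) = n − (p+q) + 1, so p + q = 774443 − 772680 + 1 = 1764.
p and q are the roots of t² − 1764t + 774443 = 0.
Discriminant: 1764² − 4·774443 = 3111696 − 3097772 = 13924; √13924 = 118.
q = (1764 − 118)/2 = 823, p = (1764 + 118)/2 = 941.
Check: 823 · 941 = 774443.

823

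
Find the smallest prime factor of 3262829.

61

3262829 is odd.
Digit sum 32, not divisible by 3.
Ends in 9: not divisible by 5.
7: 3262829 = 7·466118 + 3
11: 3262829 = 11·296620 + 9
13: 3262829 = 13·250986 + 11
17: 3262829 = 17·191931 + 2
19: 3262829 = 19·171727 + 16
23: 3262829 = 23·141862 + 3
29: 3262829 = 29·112511 + 10
31: 3262829 = 31·105252 + 17
37: 3262829 = 37·88184 + 21
41: 3262829 = 41·79581 + 8
43: 3262829 = 43·75879 + 32
47: 3262829 = 47·69421 + 42
53: 3262829 = 53·61562 + 43
59: 3262829 = 59·55302 + 11
61: 3262829 = 61·53489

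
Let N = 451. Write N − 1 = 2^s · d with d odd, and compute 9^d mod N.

419

451 − 1 = 450 = 2^1 · 225, so d = 225.
9^1 ≡ 9 (mod 451)
9^2 ≡ 9^2 = 81 ≡ 81 (mod 451)
9^4 ≡ 81^2 = 6561 ≡ 247 (mod 451)
9^8 ≡ 247^2 = 61009 ≡ 124 (mod 451)
9^16 ≡ 124^2 = 15376 ≡ 42 (mod 451)
9^32 ≡ 42^2 = 1764 ≡ 411 (mod 451)
9^64 ≡ 411^2 = 168921 ≡ 247 (mod 451)
9^128 ≡ 247^2 = 61009 ≡ 124 (mod 451)
225 = 128 + 64 + 32 + 1 in binary powers of 2.
So 9^225 ≡ 124 · 247 · 411 · 9 ≡ 419 (mod 451).
Squaring chain: 419; never reaches −1, so base 9 is a Miller–Rabin witness that 451 is composite.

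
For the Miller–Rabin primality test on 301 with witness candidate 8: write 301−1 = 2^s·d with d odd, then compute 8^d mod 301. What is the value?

260

301 − 1 = 300 = 2^2 · 75, so d = 75.
8^1 ≡ 8 (mod 301)
8^2 ≡ 8^2 = 64 ≡ 64 (mod 301)
8^4 ≡ 64^2 = 4096 ≡ 183 (mod 301)
8^8 ≡ 183^2 = 33489 ≡ 78 (mod 301)
8^16 ≡ 78^2 = 6084 ≡ 64 (mod 301)
8^32 ≡ 64^2 = 4096 ≡ 183 (mod 301)
8^64 ≡ 183^2 = 33489 ≡ 78 (mod 301)
75 = 64 + 8 + 2 + 1 in binary powers of 2.
So 8^75 ≡ 78 · 78 · 64 · 8 ≡ 260 (mod 301).
Squaring chain: 260 → 176; never reaches −1, so base 8 is a Miller–Rabin witness that 301 is composite.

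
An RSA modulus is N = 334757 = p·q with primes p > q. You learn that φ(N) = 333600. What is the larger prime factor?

601

φ(n) = (p−1)(q−1) = n − (p+q) + 1, so p + q = 334757 − 333600 + 1 = 1158.
p and q are the roots of t² − 1158t + 334757 = 0.
Discriminant: 1158² − 4·334757 = 1340964 − 1339028 = 1936; √1936 = 44.
q = (1158 − 44)/2 = 557, p = (1158 + 44)/2 = 601.
Check: 557 · 601 = 334757.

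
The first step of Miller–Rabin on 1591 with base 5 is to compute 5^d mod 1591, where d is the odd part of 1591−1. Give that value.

1591 − 1 = 1590 = 2^1 · 795, so d = 795.
5^1 ≡ 5 (mod 1591)
5^2 ≡ 5^2 = 25 ≡ 25 (mod 1591)
5^4 ≡ 25^2 = 625 ≡ 625 (mod 1591)
5^8 ≡ 625^2 = 390625 ≡ 830 (mod 1591)
5^16 ≡ 830^2 = 688900 ≡ 1588 (mod 1591)
5^32 ≡ 1588^2 = 2521744 ≡ 9 (mod 1591)
5^64 ≡ 9^2 = 81 ≡ 81 (mod 1591)
5^128 ≡ 81^2 = 6561 ≡ 197 (mod 1591)
5^256 ≡ 197^2 = 38809 ≡ 625 (mod 1591)
5^512 ≡ 625^2 = 390625 ≡ 830 (mod 1591)
795 = 512 + 256 + 16 + 8 + 2 + 1 in binary powers of 2.
So 5^795 ≡ 830 · 625 · 1588 · 830 · 25 · 5 ≡ 1494 (mod 1591).
Squaring chain: 1494; never reaches −1, so base 5 is a Miller–Rabin witness that 1591 is composite.

1494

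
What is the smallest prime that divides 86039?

97

86039 is odd.
Digit sum 26, not divisible by 3.
Ends in 9: not divisible by 5.
7: 86039 = 7·12291 + 2
11: 86039 = 11·7821 + 8
13: 86039 = 13·6618 + 5
17: 86039 = 17·5061 + 2
19: 86039 = 19·4528 + 7
23: 86039 = 23·3740 + 19
29: 86039 = 29·2966 + 25
31: 86039 = 31·2775 + 14
37: 86039 = 37·2325 + 14
41: 86039 = 41·2098 + 21
43: 86039 = 43·2000 + 39
47: 86039 = 47·1830 + 29
53: 86039 = 53·1623 + 20
59: 86039 = 59·1458 + 17
61: 86039 = 61·1410 + 29
67: 86039 = 67·1284 + 11
71: 86039 = 71·1211 + 58
73: 86039 = 73·1178 + 45
79: 86039 = 79·1089 + 8
83: 86039 = 83·1036 + 51
89: 86039 = 89·966 + 65
97: 86039 = 97·887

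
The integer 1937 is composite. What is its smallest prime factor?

13

1937 is odd.
Digit sum 20, not divisible by 3.
Ends in 7: not divisible by 5.
7: 1937 = 7·276 + 5
11: 1937 = 11·176 + 1
13: 1937 = 13·149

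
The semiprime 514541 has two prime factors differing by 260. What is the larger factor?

Since p = q + 260, we have 514541 = q(q + 260), so q² + 260q − 514541 = 0.
Discriminant: 260² + 4·514541 = 67600 + 2058164 = 2125764; √2125764 = 1458.
q = (−260 + 1458)/2 = 599, and p = q + 260 = 859.
Check: 599 · 859 = 514541.

859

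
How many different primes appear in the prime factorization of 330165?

330165 = 3^2 · 36685
36685 = 5 · 7337
7337 = 11 · 667
667 = 23 · 29
330165 = 3^2 · 5 · 11 · 23 · 29, which has 5 distinct prime factors.

5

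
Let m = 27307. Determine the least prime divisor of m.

27307 is odd.
Digit sum 19, not divisible by 3.
Ends in 7: not divisible by 5.
7: 27307 = 7·3901

7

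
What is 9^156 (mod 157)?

9^1 ≡ 9 (mod 157)
9^2 ≡ 9^2 = 81 ≡ 81 (mod 157)
9^4 ≡ 81^2 = 6561 ≡ 124 (mod 157)
9^8 ≡ 124^2 = 15376 ≡ 147 (mod 157)
9^16 ≡ 147^2 = 21609 ≡ 100 (mod 157)
9^32 ≡ 100^2 = 10000 ≡ 109 (mod 157)
9^64 ≡ 109^2 = 11881 ≡ 106 (mod 157)
9^128 ≡ 106^2 = 11236 ≡ 89 (mod 157)
156 = 128 + 16 + 8 + 4 in binary powers of 2.
So 9^156 ≡ 89 · 100 · 147 · 124 ≡ 1 (mod 157).
Since the result is 1, base 9 gives no evidence that 157 is composite.

1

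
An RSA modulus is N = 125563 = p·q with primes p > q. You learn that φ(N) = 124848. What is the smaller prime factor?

φ(n) = (p−1)(q−1) = n − (p+q) + 1, so p + q = 125563 − 124848 + 1 = 716.
p and q are the roots of t² − 716t + 125563 = 0.
Discriminant: 716² − 4·125563 = 512656 − 502252 = 10404; √10404 = 102.
q = (716 − 102)/2 = 307, p = (716 + 102)/2 = 409.
Check: 307 · 409 = 125563.

307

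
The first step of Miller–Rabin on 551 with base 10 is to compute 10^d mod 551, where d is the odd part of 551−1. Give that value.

98

551 − 1 = 550 = 2^1 · 275, so d = 275.
10^1 ≡ 10 (mod 551)
10^2 ≡ 10^2 = 100 ≡ 100 (mod 551)
10^4 ≡ 100^2 = 10000 ≡ 82 (mod 551)
10^8 ≡ 82^2 = 6724 ≡ 112 (mod 551)
10^16 ≡ 112^2 = 12544 ≡ 422 (mod 551)
10^32 ≡ 422^2 = 178084 ≡ 111 (mod 551)
10^64 ≡ 111^2 = 12321 ≡ 199 (mod 551)
10^128 ≡ 199^2 = 39601 ≡ 480 (mod 551)
10^256 ≡ 480^2 = 230400 ≡ 82 (mod 551)
275 = 256 + 16 + 2 + 1 in binary powers of 2.
So 10^275 ≡ 82 · 422 · 100 · 10 ≡ 98 (mod 551).
Squaring chain: 98; never reaches −1, so base 10 is a Miller–Rabin witness that 551 is composite.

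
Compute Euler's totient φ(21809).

Factor: 21809 = 113 · 193.
φ(21809) = (113−1) · (193−1) = 112 · 192 = 21504.

21504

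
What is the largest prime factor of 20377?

71

20377 = 7 · 2911
2911 = 41 · 71
71 is prime.
So 20377 = 7 · 41 · 71; the largest prime factor is 71.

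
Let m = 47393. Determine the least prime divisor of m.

83

47393 is odd.
Digit sum 26, not divisible by 3.
Ends in 3: not divisible by 5.
7: 47393 = 7·6770 + 3
11: 47393 = 11·4308 + 5
13: 47393 = 13·3645 + 8
17: 47393 = 17·2787 + 14
19: 47393 = 19·2494 + 7
23: 47393 = 23·2060 + 13
29: 47393 = 29·1634 + 7
31: 47393 = 31·1528 + 25
37: 47393 = 37·1280 + 33
41: 47393 = 41·1155 + 38
43: 47393 = 43·1102 + 7
47: 47393 = 47·1008 + 17
53: 47393 = 53·894 + 11
59: 47393 = 59·803 + 16
61: 47393 = 61·776 + 57
67: 47393 = 67·707 + 24
71: 47393 = 71·667 + 36
73: 47393 = 73·649 + 16
79: 47393 = 79·599 + 72
83: 47393 = 83·571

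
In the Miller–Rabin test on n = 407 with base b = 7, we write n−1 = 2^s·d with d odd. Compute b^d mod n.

407 − 1 = 406 = 2^1 · 203, so d = 203.
7^1 ≡ 7 (mod 407)
7^2 ≡ 7^2 = 49 ≡ 49 (mod 407)
7^4 ≡ 49^2 = 2401 ≡ 366 (mod 407)
7^8 ≡ 366^2 = 133956 ≡ 53 (mod 407)
7^16 ≡ 53^2 = 2809 ≡ 367 (mod 407)
7^32 ≡ 367^2 = 134689 ≡ 379 (mod 407)
7^64 ≡ 379^2 = 143641 ≡ 377 (mod 407)
7^128 ≡ 377^2 = 142129 ≡ 86 (mod 407)
203 = 128 + 64 + 8 + 2 + 1 in binary powers of 2.
So 7^203 ≡ 86 · 377 · 53 · 49 · 7 ≡ 46 (mod 407).
Squaring chain: 46; never reaches −1, so base 7 is a Miller–Rabin witness that 407 is composite.

46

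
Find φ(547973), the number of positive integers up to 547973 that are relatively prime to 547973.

526240

Factor: 547973 = 47 · 89 · 131.
φ(547973) = (47−1) · (89−1) · (131−1) = 46 · 88 · 130 = 526240.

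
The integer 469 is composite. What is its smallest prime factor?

469 is odd.
Digit sum 19, not divisible by 3.
Ends in 9: not divisible by 5.
7: 469 = 7·67

7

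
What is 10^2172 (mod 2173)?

10^1 ≡ 10 (mod 2173)
10^2 ≡ 10^2 = 100 ≡ 100 (mod 2173)
10^4 ≡ 100^2 = 10000 ≡ 1308 (mod 2173)
10^8 ≡ 1308^2 = 1710864 ≡ 713 (mod 2173)
10^16 ≡ 713^2 = 508369 ≡ 2060 (mod 2173)
10^32 ≡ 2060^2 = 4243600 ≡ 1904 (mod 2173)
10^64 ≡ 1904^2 = 3625216 ≡ 652 (mod 2173)
10^128 ≡ 652^2 = 425104 ≡ 1369 (mod 2173)
10^256 ≡ 1369^2 = 1874161 ≡ 1035 (mod 2173)
10^512 ≡ 1035^2 = 1071225 ≡ 2109 (mod 2173)
10^1024 ≡ 2109^2 = 4447881 ≡ 1923 (mod 2173)
10^2048 ≡ 1923^2 = 3697929 ≡ 1656 (mod 2173)
2172 = 2048 + 64 + 32 + 16 + 8 + 4 in binary powers of 2.
So 10^2172 ≡ 1656 · 652 · 1904 · 2060 · 713 · 1308 ≡ 1494 (mod 2173).
Since 1494 ≠ 1, base 10 is a Fermat witness: 2173 is composite.

1494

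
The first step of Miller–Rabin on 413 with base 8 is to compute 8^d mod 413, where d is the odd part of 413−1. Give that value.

413 − 1 = 412 = 2^2 · 103, so d = 103.
8^1 ≡ 8 (mod 413)
8^2 ≡ 8^2 = 64 ≡ 64 (mod 413)
8^4 ≡ 64^2 = 4096 ≡ 379 (mod 413)
8^8 ≡ 379^2 = 143641 ≡ 330 (mod 413)
8^16 ≡ 330^2 = 108900 ≡ 281 (mod 413)
8^32 ≡ 281^2 = 78961 ≡ 78 (mod 413)
8^64 ≡ 78^2 = 6084 ≡ 302 (mod 413)
103 = 64 + 32 + 4 + 2 + 1 in binary powers of 2.
So 8^103 ≡ 302 · 78 · 379 · 64 · 8 ≡ 309 (mod 413).
Squaring chain: 309 → 78; never reaches −1, so base 8 is a Miller–Rabin witness that 413 is composite.

309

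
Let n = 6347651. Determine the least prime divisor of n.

6347651 is odd.
Digit sum 32, not divisible by 3.
Ends in 1: not divisible by 5.
7: 6347651 = 7·906807 + 2
11: 6347651 = 11·577059 + 2
13: 6347651 = 13·488280 + 11
17: 6347651 = 17·373391 + 4
19: 6347651 = 19·334086 + 17
23: 6347651 = 23·275984 + 19
29: 6347651 = 29·218884 + 15
31: 6347651 = 31·204762 + 29
37: 6347651 = 37·171558 + 5
41: 6347651 = 41·154820 + 31
43: 6347651 = 43·147619 + 34
47: 6347651 = 47·135056 + 19
53: 6347651 = 53·119767

53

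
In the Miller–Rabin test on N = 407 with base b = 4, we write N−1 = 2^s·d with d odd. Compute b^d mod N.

284

407 − 1 = 406 = 2^1 · 203, so d = 203.
4^1 ≡ 4 (mod 407)
4^2 ≡ 4^2 = 16 ≡ 16 (mod 407)
4^4 ≡ 16^2 = 256 ≡ 256 (mod 407)
4^8 ≡ 256^2 = 65536 ≡ 9 (mod 407)
4^16 ≡ 9^2 = 81 ≡ 81 (mod 407)
4^32 ≡ 81^2 = 6561 ≡ 49 (mod 407)
4^64 ≡ 49^2 = 2401 ≡ 366 (mod 407)
4^128 ≡ 366^2 = 133956 ≡ 53 (mod 407)
203 = 128 + 64 + 8 + 2 + 1 in binary powers of 2.
So 4^203 ≡ 53 · 366 · 9 · 16 · 4 ≡ 284 (mod 407).
Squaring chain: 284; never reaches −1, so base 4 is a Miller–Rabin witness that 407 is composite.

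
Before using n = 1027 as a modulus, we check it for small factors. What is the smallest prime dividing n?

1027 is odd.
Digit sum 10, not divisible by 3.
Ends in 7: not divisible by 5.
7: 1027 = 7·146 + 5
11: 1027 = 11·93 + 4
13: 1027 = 13·79

13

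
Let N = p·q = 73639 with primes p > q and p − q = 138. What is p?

Since p = q + 138, we have 73639 = q(q + 138), so q² + 138q − 73639 = 0.
Discriminant: 138² + 4·73639 = 19044 + 294556 = 313600; √313600 = 560.
q = (−138 + 560)/2 = 211, and p = q + 138 = 349.
Check: 211 · 349 = 73639.

349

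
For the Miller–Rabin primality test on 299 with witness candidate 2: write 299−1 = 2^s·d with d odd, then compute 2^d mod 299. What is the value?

110

299 − 1 = 298 = 2^1 · 149, so d = 149.
2^1 ≡ 2 (mod 299)
2^2 ≡ 2^2 = 4 ≡ 4 (mod 299)
2^4 ≡ 4^2 = 16 ≡ 16 (mod 299)
2^8 ≡ 16^2 = 256 ≡ 256 (mod 299)
2^16 ≡ 256^2 = 65536 ≡ 55 (mod 299)
2^32 ≡ 55^2 = 3025 ≡ 35 (mod 299)
2^64 ≡ 35^2 = 1225 ≡ 29 (mod 299)
2^128 ≡ 29^2 = 841 ≡ 243 (mod 299)
149 = 128 + 16 + 4 + 1 in binary powers of 2.
So 2^149 ≡ 243 · 55 · 16 · 2 ≡ 110 (mod 299).
Squaring chain: 110; never reaches −1, so base 2 is a Miller–Rabin witness that 299 is composite.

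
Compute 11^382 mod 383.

1

11^1 ≡ 11 (mod 383)
11^2 ≡ 11^2 = 121 ≡ 121 (mod 383)
11^4 ≡ 121^2 = 14641 ≡ 87 (mod 383)
11^8 ≡ 87^2 = 7569 ≡ 292 (mod 383)
11^16 ≡ 292^2 = 85264 ≡ 238 (mod 383)
11^32 ≡ 238^2 = 56644 ≡ 343 (mod 383)
11^64 ≡ 343^2 = 117649 ≡ 68 (mod 383)
11^128 ≡ 68^2 = 4624 ≡ 28 (mod 383)
11^256 ≡ 28^2 = 784 ≡ 18 (mod 383)
382 = 256 + 64 + 32 + 16 + 8 + 4 + 2 in binary powers of 2.
So 11^382 ≡ 18 · 68 · 343 · 238 · 292 · 87 · 121 ≡ 1 (mod 383).
Since the result is 1, base 11 gives no evidence that 383 is composite.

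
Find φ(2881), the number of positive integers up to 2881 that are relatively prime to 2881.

Factor: 2881 = 43 · 67.
φ(2881) = (43−1) · (67−1) = 42 · 66 = 2772.

2772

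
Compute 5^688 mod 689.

5^1 ≡ 5 (mod 689)
5^2 ≡ 5^2 = 25 ≡ 25 (mod 689)
5^4 ≡ 25^2 = 625 ≡ 625 (mod 689)
5^8 ≡ 625^2 = 390625 ≡ 651 (mod 689)
5^16 ≡ 651^2 = 423801 ≡ 66 (mod 689)
5^32 ≡ 66^2 = 4356 ≡ 222 (mod 689)
5^64 ≡ 222^2 = 49284 ≡ 365 (mod 689)
5^128 ≡ 365^2 = 133225 ≡ 248 (mod 689)
5^256 ≡ 248^2 = 61504 ≡ 183 (mod 689)
5^512 ≡ 183^2 = 33489 ≡ 417 (mod 689)
688 = 512 + 128 + 32 + 16 in binary powers of 2.
So 5^688 ≡ 417 · 248 · 222 · 66 ≡ 365 (mod 689).
Since 365 ≠ 1, base 5 is a Fermat witness: 689 is composite.

365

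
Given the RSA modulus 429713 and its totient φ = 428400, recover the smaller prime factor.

φ(n) = (p−1)(q−1) = n − (p+q) + 1, so p + q = 429713 − 428400 + 1 = 1314.
p and q are the roots of t² − 1314t + 429713 = 0.
Discriminant: 1314² − 4·429713 = 1726596 − 1718852 = 7744; √7744 = 88.
q = (1314 − 88)/2 = 613, p = (1314 + 88)/2 = 701.
Check: 613 · 701 = 429713.

613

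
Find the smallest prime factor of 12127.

12127 is odd.
Digit sum 13, not divisible by 3.
Ends in 7: not divisible by 5.
7: 12127 = 7·1732 + 3
11: 12127 = 11·1102 + 5
13: 12127 = 13·932 + 11
17: 12127 = 17·713 + 6
19: 12127 = 19·638 + 5
23: 12127 = 23·527 + 6
29: 12127 = 29·418 + 5
31: 12127 = 31·391 + 6
37: 12127 = 37·327 + 28
41: 12127 = 41·295 + 32
43: 12127 = 43·282 + 1
47: 12127 = 47·258 + 1
53: 12127 = 53·228 + 43
59: 12127 = 59·205 + 32
61: 12127 = 61·198 + 49
67: 12127 = 67·181

67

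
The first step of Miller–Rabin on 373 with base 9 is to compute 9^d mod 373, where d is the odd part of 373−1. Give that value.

373 − 1 = 372 = 2^2 · 93, so d = 93.
9^1 ≡ 9 (mod 373)
9^2 ≡ 9^2 = 81 ≡ 81 (mod 373)
9^4 ≡ 81^2 = 6561 ≡ 220 (mod 373)
9^8 ≡ 220^2 = 48400 ≡ 283 (mod 373)
9^16 ≡ 283^2 = 80089 ≡ 267 (mod 373)
9^32 ≡ 267^2 = 71289 ≡ 46 (mod 373)
9^64 ≡ 46^2 = 2116 ≡ 251 (mod 373)
93 = 64 + 16 + 8 + 4 + 1 in binary powers of 2.
So 9^93 ≡ 251 · 267 · 283 · 220 · 9 ≡ 1 (mod 373).
Since 9^d ≡ 1 (mod 373), base 9 does not prove 373 composite.

1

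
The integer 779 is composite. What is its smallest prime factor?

19

779 is odd.
Digit sum 23, not divisible by 3.
Ends in 9: not divisible by 5.
7: 779 = 7·111 + 2
11: 779 = 11·70 + 9
13: 779 = 13·59 + 12
17: 779 = 17·45 + 14
19: 779 = 19·41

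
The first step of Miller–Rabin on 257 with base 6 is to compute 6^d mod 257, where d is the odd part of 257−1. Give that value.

257 − 1 = 256 = 2^8 · 1, so d = 1.
6^1 ≡ 6 (mod 257)
1 = 1 in binary powers of 2.
So 6^1 ≡ 6 ≡ 6 (mod 257).
Squaring chain: 6 → 36 → 11 → 121 → 249 → 64 → 241 → 256; reaches −1, so base 6 does not prove 257 composite.

6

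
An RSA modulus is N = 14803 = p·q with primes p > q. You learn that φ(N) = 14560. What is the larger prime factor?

131

φ(n) = (p−1)(q−1) = n − (p+q) + 1, so p + q = 14803 − 14560 + 1 = 244.
p and q are the roots of t² − 244t + 14803 = 0.
Discriminant: 244² − 4·14803 = 59536 − 59212 = 324; √324 = 18.
q = (244 − 18)/2 = 113, p = (244 + 18)/2 = 131.
Check: 113 · 131 = 14803.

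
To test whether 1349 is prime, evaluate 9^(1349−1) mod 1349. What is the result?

1068

9^1 ≡ 9 (mod 1349)
9^2 ≡ 9^2 = 81 ≡ 81 (mod 1349)
9^4 ≡ 81^2 = 6561 ≡ 1165 (mod 1349)
9^8 ≡ 1165^2 = 1357225 ≡ 131 (mod 1349)
9^16 ≡ 131^2 = 17161 ≡ 973 (mod 1349)
9^32 ≡ 973^2 = 946729 ≡ 1080 (mod 1349)
9^64 ≡ 1080^2 = 1166400 ≡ 864 (mod 1349)
9^128 ≡ 864^2 = 746496 ≡ 499 (mod 1349)
9^256 ≡ 499^2 = 249001 ≡ 785 (mod 1349)
9^512 ≡ 785^2 = 616225 ≡ 1081 (mod 1349)
9^1024 ≡ 1081^2 = 1168561 ≡ 327 (mod 1349)
1348 = 1024 + 256 + 64 + 4 in binary powers of 2.
So 9^1348 ≡ 327 · 785 · 864 · 1165 ≡ 1068 (mod 1349).
Since 1068 ≠ 1, base 9 is a Fermat witness: 1349 is composite.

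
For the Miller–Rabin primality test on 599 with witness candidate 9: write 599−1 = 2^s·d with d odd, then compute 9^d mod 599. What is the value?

599 − 1 = 598 = 2^1 · 299, so d = 299.
9^1 ≡ 9 (mod 599)
9^2 ≡ 9^2 = 81 ≡ 81 (mod 599)
9^4 ≡ 81^2 = 6561 ≡ 571 (mod 599)
9^8 ≡ 571^2 = 326041 ≡ 185 (mod 599)
9^16 ≡ 185^2 = 34225 ≡ 82 (mod 599)
9^32 ≡ 82^2 = 6724 ≡ 135 (mod 599)
9^64 ≡ 135^2 = 18225 ≡ 255 (mod 599)
9^128 ≡ 255^2 = 65025 ≡ 333 (mod 599)
9^256 ≡ 333^2 = 110889 ≡ 74 (mod 599)
299 = 256 + 32 + 8 + 2 + 1 in binary powers of 2.
So 9^299 ≡ 74 · 135 · 185 · 81 · 9 ≡ 1 (mod 599).
Since 9^d ≡ 1 (mod 599), base 9 does not prove 599 composite.

1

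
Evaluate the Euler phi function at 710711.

695400

Factor: 710711 = 61^2 · 191.
φ(710711) = 61^1·(61−1) · (191−1) = 3660 · 190 = 695400.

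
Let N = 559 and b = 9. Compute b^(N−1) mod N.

9^1 ≡ 9 (mod 559)
9^2 ≡ 9^2 = 81 ≡ 81 (mod 559)
9^4 ≡ 81^2 = 6561 ≡ 412 (mod 559)
9^8 ≡ 412^2 = 169744 ≡ 367 (mod 559)
9^16 ≡ 367^2 = 134689 ≡ 529 (mod 559)
9^32 ≡ 529^2 = 279841 ≡ 341 (mod 559)
9^64 ≡ 341^2 = 116281 ≡ 9 (mod 559)
9^128 ≡ 9^2 = 81 ≡ 81 (mod 559)
9^256 ≡ 81^2 = 6561 ≡ 412 (mod 559)
9^512 ≡ 412^2 = 169744 ≡ 367 (mod 559)
558 = 512 + 32 + 8 + 4 + 2 in binary powers of 2.
So 9^558 ≡ 367 · 341 · 367 · 412 · 81 ≡ 274 (mod 559).
Since 274 ≠ 1, base 9 is a Fermat witness: 559 is composite.

274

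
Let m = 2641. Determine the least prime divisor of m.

2641 is odd.
Digit sum 13, not divisible by 3.
Ends in 1: not divisible by 5.
7: 2641 = 7·377 + 2
11: 2641 = 11·240 + 1
13: 2641 = 13·203 + 2
17: 2641 = 17·155 + 6
19: 2641 = 19·139

19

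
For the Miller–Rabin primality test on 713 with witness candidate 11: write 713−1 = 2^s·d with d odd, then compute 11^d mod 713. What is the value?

172

713 − 1 = 712 = 2^3 · 89, so d = 89.
11^1 ≡ 11 (mod 713)
11^2 ≡ 11^2 = 121 ≡ 121 (mod 713)
11^4 ≡ 121^2 = 14641 ≡ 381 (mod 713)
11^8 ≡ 381^2 = 145161 ≡ 422 (mod 713)
11^16 ≡ 422^2 = 178084 ≡ 547 (mod 713)
11^32 ≡ 547^2 = 299209 ≡ 462 (mod 713)
11^64 ≡ 462^2 = 213444 ≡ 257 (mod 713)
89 = 64 + 16 + 8 + 1 in binary powers of 2.
So 11^89 ≡ 257 · 547 · 422 · 11 ≡ 172 (mod 713).
Squaring chain: 172 → 351 → 565; never reaches −1, so base 11 is a Miller–Rabin witness that 713 is composite.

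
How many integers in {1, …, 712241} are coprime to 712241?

673552

Factor: 712241 = 23 · 173 · 179.
φ(712241) = (23−1) · (173−1) · (179−1) = 22 · 172 · 178 = 673552.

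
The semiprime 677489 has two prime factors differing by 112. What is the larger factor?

Since p = q + 112, we have 677489 = q(q + 112), so q² + 112q − 677489 = 0.
Discriminant: 112² + 4·677489 = 12544 + 2709956 = 2722500; √2722500 = 1650.
q = (−112 + 1650)/2 = 769, and p = q + 112 = 881.
Check: 769 · 881 = 677489.

881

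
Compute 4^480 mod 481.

4^1 ≡ 4 (mod 481)
4^2 ≡ 4^2 = 16 ≡ 16 (mod 481)
4^4 ≡ 16^2 = 256 ≡ 256 (mod 481)
4^8 ≡ 256^2 = 65536 ≡ 120 (mod 481)
4^16 ≡ 120^2 = 14400 ≡ 451 (mod 481)
4^32 ≡ 451^2 = 203401 ≡ 419 (mod 481)
4^64 ≡ 419^2 = 175561 ≡ 477 (mod 481)
4^128 ≡ 477^2 = 227529 ≡ 16 (mod 481)
4^256 ≡ 16^2 = 256 ≡ 256 (mod 481)
480 = 256 + 128 + 64 + 32 in binary powers of 2.
So 4^480 ≡ 256 · 16 · 477 · 419 ≡ 417 (mod 481).
Since 417 ≠ 1, base 4 is a Fermat witness: 481 is composite.

417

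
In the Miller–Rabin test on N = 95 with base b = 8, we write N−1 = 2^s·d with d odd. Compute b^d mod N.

95 − 1 = 94 = 2^1 · 47, so d = 47.
8^1 ≡ 8 (mod 95)
8^2 ≡ 8^2 = 64 ≡ 64 (mod 95)
8^4 ≡ 64^2 = 4096 ≡ 11 (mod 95)
8^8 ≡ 11^2 = 121 ≡ 26 (mod 95)
8^16 ≡ 26^2 = 676 ≡ 11 (mod 95)
8^32 ≡ 11^2 = 121 ≡ 26 (mod 95)
47 = 32 + 8 + 4 + 2 + 1 in binary powers of 2.
So 8^47 ≡ 26 · 26 · 11 · 64 · 8 ≡ 12 (mod 95).
Squaring chain: 12; never reaches −1, so base 8 is a Miller–Rabin witness that 95 is composite.

12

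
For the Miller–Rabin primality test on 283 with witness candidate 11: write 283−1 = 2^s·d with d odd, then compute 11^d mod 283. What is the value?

283 − 1 = 282 = 2^1 · 141, so d = 141.
11^1 ≡ 11 (mod 283)
11^2 ≡ 11^2 = 121 ≡ 121 (mod 283)
11^4 ≡ 121^2 = 14641 ≡ 208 (mod 283)
11^8 ≡ 208^2 = 43264 ≡ 248 (mod 283)
11^16 ≡ 248^2 = 61504 ≡ 93 (mod 283)
11^32 ≡ 93^2 = 8649 ≡ 159 (mod 283)
11^64 ≡ 159^2 = 25281 ≡ 94 (mod 283)
11^128 ≡ 94^2 = 8836 ≡ 63 (mod 283)
141 = 128 + 8 + 4 + 1 in binary powers of 2.
So 11^141 ≡ 63 · 248 · 208 · 11 ≡ 1 (mod 283).
Since 11^d ≡ 1 (mod 283), base 11 does not prove 283 composite.

1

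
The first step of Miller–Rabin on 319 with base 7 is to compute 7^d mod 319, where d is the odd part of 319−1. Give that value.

319 − 1 = 318 = 2^1 · 159, so d = 159.
7^1 ≡ 7 (mod 319)
7^2 ≡ 7^2 = 49 ≡ 49 (mod 319)
7^4 ≡ 49^2 = 2401 ≡ 168 (mod 319)
7^8 ≡ 168^2 = 28224 ≡ 152 (mod 319)
7^16 ≡ 152^2 = 23104 ≡ 136 (mod 319)
7^32 ≡ 136^2 = 18496 ≡ 313 (mod 319)
7^64 ≡ 313^2 = 97969 ≡ 36 (mod 319)
7^128 ≡ 36^2 = 1296 ≡ 20 (mod 319)
159 = 128 + 16 + 8 + 4 + 2 + 1 in binary powers of 2.
So 7^159 ≡ 20 · 136 · 152 · 168 · 49 · 7 ≡ 74 (mod 319).
Squaring chain: 74; never reaches −1, so base 7 is a Miller–Rabin witness that 319 is composite.

74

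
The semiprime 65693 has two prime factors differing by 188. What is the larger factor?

367

Since p = q + 188, we have 65693 = q(q + 188), so q² + 188q − 65693 = 0.
Discriminant: 188² + 4·65693 = 35344 + 262772 = 298116; √298116 = 546.
q = (−188 + 546)/2 = 179, and p = q + 188 = 367.
Check: 179 · 367 = 65693.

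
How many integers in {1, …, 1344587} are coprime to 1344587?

1306368

Factor: 1344587 = 73 · 113 · 163.
φ(1344587) = (73−1) · (113−1) · (163−1) = 72 · 112 · 162 = 1306368.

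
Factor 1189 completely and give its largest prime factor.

41

1189 = 29 · 41
41 is prime.
So 1189 = 29 · 41; the largest prime factor is 41.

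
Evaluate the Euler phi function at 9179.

8976

Factor: 9179 = 67 · 137.
φ(9179) = (67−1) · (137−1) = 66 · 136 = 8976.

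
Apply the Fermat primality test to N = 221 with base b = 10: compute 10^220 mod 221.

81

10^1 ≡ 10 (mod 221)
10^2 ≡ 10^2 = 100 ≡ 100 (mod 221)
10^4 ≡ 100^2 = 10000 ≡ 55 (mod 221)
10^8 ≡ 55^2 = 3025 ≡ 152 (mod 221)
10^16 ≡ 152^2 = 23104 ≡ 120 (mod 221)
10^32 ≡ 120^2 = 14400 ≡ 35 (mod 221)
10^64 ≡ 35^2 = 1225 ≡ 120 (mod 221)
10^128 ≡ 120^2 = 14400 ≡ 35 (mod 221)
220 = 128 + 64 + 16 + 8 + 4 in binary powers of 2.
So 10^220 ≡ 35 · 120 · 120 · 152 · 55 ≡ 81 (mod 221).
Since 81 ≠ 1, base 10 is a Fermat witness: 221 is composite.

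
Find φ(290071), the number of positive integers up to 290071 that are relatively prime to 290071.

268800

Factor: 290071 = 17 · 113 · 151.
φ(290071) = (17−1) · (113−1) · (151−1) = 16 · 112 · 150 = 268800.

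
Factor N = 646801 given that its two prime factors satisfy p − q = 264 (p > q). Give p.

947

Since p = q + 264, we have 646801 = q(q + 264), so q² + 264q − 646801 = 0.
Discriminant: 264² + 4·646801 = 69696 + 2587204 = 2656900; √2656900 = 1630.
q = (−264 + 1630)/2 = 683, and p = q + 264 = 947.
Check: 683 · 947 = 646801.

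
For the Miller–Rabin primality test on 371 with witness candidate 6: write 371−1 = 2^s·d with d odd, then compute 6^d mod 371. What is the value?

216

371 − 1 = 370 = 2^1 · 185, so d = 185.
6^1 ≡ 6 (mod 371)
6^2 ≡ 6^2 = 36 ≡ 36 (mod 371)
6^4 ≡ 36^2 = 1296 ≡ 183 (mod 371)
6^8 ≡ 183^2 = 33489 ≡ 99 (mod 371)
6^16 ≡ 99^2 = 9801 ≡ 155 (mod 371)
6^32 ≡ 155^2 = 24025 ≡ 281 (mod 371)
6^64 ≡ 281^2 = 78961 ≡ 309 (mod 371)
6^128 ≡ 309^2 = 95481 ≡ 134 (mod 371)
185 = 128 + 32 + 16 + 8 + 1 in binary powers of 2.
So 6^185 ≡ 134 · 281 · 155 · 99 · 6 ≡ 216 (mod 371).
Squaring chain: 216; never reaches −1, so base 6 is a Miller–Rabin witness that 371 is composite.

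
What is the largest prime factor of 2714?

59

2714 = 2 · 1357
1357 = 23 · 59
59 is prime.
So 2714 = 2 · 23 · 59; the largest prime factor is 59.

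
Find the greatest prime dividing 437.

23

437 = 19 · 23
23 is prime.
So 437 = 19 · 23; the largest prime factor is 23.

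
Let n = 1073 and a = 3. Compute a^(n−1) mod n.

848

3^1 ≡ 3 (mod 1073)
3^2 ≡ 3^2 = 9 ≡ 9 (mod 1073)
3^4 ≡ 9^2 = 81 ≡ 81 (mod 1073)
3^8 ≡ 81^2 = 6561 ≡ 123 (mod 1073)
3^16 ≡ 123^2 = 15129 ≡ 107 (mod 1073)
3^32 ≡ 107^2 = 11449 ≡ 719 (mod 1073)
3^64 ≡ 719^2 = 516961 ≡ 848 (mod 1073)
3^128 ≡ 848^2 = 719104 ≡ 194 (mod 1073)
3^256 ≡ 194^2 = 37636 ≡ 81 (mod 1073)
3^512 ≡ 81^2 = 6561 ≡ 123 (mod 1073)
3^1024 ≡ 123^2 = 15129 ≡ 107 (mod 1073)
1072 = 1024 + 32 + 16 in binary powers of 2.
So 3^1072 ≡ 107 · 719 · 107 ≡ 848 (mod 1073).
Since 848 ≠ 1, base 3 is a Fermat witness: 1073 is composite.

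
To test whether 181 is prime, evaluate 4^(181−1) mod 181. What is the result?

4^1 ≡ 4 (mod 181)
4^2 ≡ 4^2 = 16 ≡ 16 (mod 181)
4^4 ≡ 16^2 = 256 ≡ 75 (mod 181)
4^8 ≡ 75^2 = 5625 ≡ 14 (mod 181)
4^16 ≡ 14^2 = 196 ≡ 15 (mod 181)
4^32 ≡ 15^2 = 225 ≡ 44 (mod 181)
4^64 ≡ 44^2 = 1936 ≡ 126 (mod 181)
4^128 ≡ 126^2 = 15876 ≡ 129 (mod 181)
180 = 128 + 32 + 16 + 4 in binary powers of 2.
So 4^180 ≡ 129 · 44 · 15 · 75 ≡ 1 (mod 181).
Since the result is 1, base 4 gives no evidence that 181 is composite.

1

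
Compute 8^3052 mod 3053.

2581

8^1 ≡ 8 (mod 3053)
8^2 ≡ 8^2 = 64 ≡ 64 (mod 3053)
8^4 ≡ 64^2 = 4096 ≡ 1043 (mod 3053)
8^8 ≡ 1043^2 = 1087849 ≡ 981 (mod 3053)
8^16 ≡ 981^2 = 962361 ≡ 666 (mod 3053)
8^32 ≡ 666^2 = 443556 ≡ 871 (mod 3053)
8^64 ≡ 871^2 = 758641 ≡ 1497 (mod 3053)
8^128 ≡ 1497^2 = 2241009 ≡ 107 (mod 3053)
8^256 ≡ 107^2 = 11449 ≡ 2290 (mod 3053)
8^512 ≡ 2290^2 = 5244100 ≡ 2099 (mod 3053)
8^1024 ≡ 2099^2 = 4405801 ≡ 322 (mod 3053)
8^2048 ≡ 322^2 = 103684 ≡ 2935 (mod 3053)
3052 = 2048 + 512 + 256 + 128 + 64 + 32 + 8 + 4 in binary powers of 2.
So 8^3052 ≡ 2935 · 2099 · 2290 · 107 · 1497 · 871 · 981 · 1043 ≡ 2581 (mod 3053).
Since 2581 ≠ 1, base 8 is a Fermat witness: 3053 is composite.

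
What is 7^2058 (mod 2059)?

7^1 ≡ 7 (mod 2059)
7^2 ≡ 7^2 = 49 ≡ 49 (mod 2059)
7^4 ≡ 49^2 = 2401 ≡ 342 (mod 2059)
7^8 ≡ 342^2 = 116964 ≡ 1660 (mod 2059)
7^16 ≡ 1660^2 = 2755600 ≡ 658 (mod 2059)
7^32 ≡ 658^2 = 432964 ≡ 574 (mod 2059)
7^64 ≡ 574^2 = 329476 ≡ 36 (mod 2059)
7^128 ≡ 36^2 = 1296 ≡ 1296 (mod 2059)
7^256 ≡ 1296^2 = 1679616 ≡ 1531 (mod 2059)
7^512 ≡ 1531^2 = 2343961 ≡ 819 (mod 2059)
7^1024 ≡ 819^2 = 670761 ≡ 1586 (mod 2059)
7^2048 ≡ 1586^2 = 2515396 ≡ 1357 (mod 2059)
2058 = 2048 + 8 + 2 in binary powers of 2.
So 7^2058 ≡ 1357 · 1660 · 49 ≡ 1567 (mod 2059).
Since 1567 ≠ 1, base 7 is a Fermat witness: 2059 is composite.

1567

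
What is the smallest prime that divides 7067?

7067 is odd.
Digit sum 20, not divisible by 3.
Ends in 7: not divisible by 5.
7: 7067 = 7·1009 + 4
11: 7067 = 11·642 + 5
13: 7067 = 13·543 + 8
17: 7067 = 17·415 + 12
19: 7067 = 19·371 + 18
23: 7067 = 23·307 + 6
29: 7067 = 29·243 + 20
31: 7067 = 31·227 + 30
37: 7067 = 37·191

37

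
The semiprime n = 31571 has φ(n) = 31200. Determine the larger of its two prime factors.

φ(n) = (p−1)(q−1) = n − (p+q) + 1, so p + q = 31571 − 31200 + 1 = 372.
p and q are the roots of t² − 372t + 31571 = 0.
Discriminant: 372² − 4·31571 = 138384 − 126284 = 12100; √12100 = 110.
q = (372 − 110)/2 = 131, p = (372 + 110)/2 = 241.
Check: 131 · 241 = 31571.

241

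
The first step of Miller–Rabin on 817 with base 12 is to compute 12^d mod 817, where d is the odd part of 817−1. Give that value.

512

817 − 1 = 816 = 2^4 · 51, so d = 51.
12^1 ≡ 12 (mod 817)
12^2 ≡ 12^2 = 144 ≡ 144 (mod 817)
12^4 ≡ 144^2 = 20736 ≡ 311 (mod 817)
12^8 ≡ 311^2 = 96721 ≡ 315 (mod 817)
12^16 ≡ 315^2 = 99225 ≡ 368 (mod 817)
12^32 ≡ 368^2 = 135424 ≡ 619 (mod 817)
51 = 32 + 16 + 2 + 1 in binary powers of 2.
So 12^51 ≡ 619 · 368 · 144 · 12 ≡ 512 (mod 817).
Squaring chain: 512 → 704 → 514 → 305; never reaches −1, so base 12 is a Miller–Rabin witness that 817 is composite.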